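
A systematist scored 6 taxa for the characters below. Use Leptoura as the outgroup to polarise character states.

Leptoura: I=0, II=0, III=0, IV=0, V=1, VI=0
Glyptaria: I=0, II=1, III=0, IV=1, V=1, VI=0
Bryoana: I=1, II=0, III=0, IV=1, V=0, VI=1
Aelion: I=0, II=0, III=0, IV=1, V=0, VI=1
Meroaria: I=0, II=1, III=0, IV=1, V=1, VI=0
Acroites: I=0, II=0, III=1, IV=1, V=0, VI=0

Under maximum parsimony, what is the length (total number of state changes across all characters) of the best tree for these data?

Character polarity is set by the outgroup: the derived state is whichever differs from the outgroup's state, so for V the derived state is '0', and for the remaining characters it is '1'.
I: derived state '1' in Bryoana only — an autapomorphy, so it tells us nothing about relationships among taxa.
II (derived state '1') is shared by Glyptaria and Meroaria — a synapomorphy uniting that clade.
III: derived state '1' in Acroites only — an autapomorphy, so it tells us nothing about relationships among taxa.
All ingroup taxa share the derived state '1' for IV; it defines the ingroup but does not resolve relationships within it.
Only Acroites, Aelion, and Bryoana show the derived state '0' for V, supporting them as a clade.
VI: derived state '1' in Aelion and Bryoana only — synapomorphy for {Aelion, Bryoana}.
Most parsimonious ingroup topology: ((Glyptaria,Meroaria),((Bryoana,Aelion),Acroites)).
Changes per character on this tree: I: 1; II: 1; III: 1; IV: 1; V: 1; VI: 1.
Total = 6.

6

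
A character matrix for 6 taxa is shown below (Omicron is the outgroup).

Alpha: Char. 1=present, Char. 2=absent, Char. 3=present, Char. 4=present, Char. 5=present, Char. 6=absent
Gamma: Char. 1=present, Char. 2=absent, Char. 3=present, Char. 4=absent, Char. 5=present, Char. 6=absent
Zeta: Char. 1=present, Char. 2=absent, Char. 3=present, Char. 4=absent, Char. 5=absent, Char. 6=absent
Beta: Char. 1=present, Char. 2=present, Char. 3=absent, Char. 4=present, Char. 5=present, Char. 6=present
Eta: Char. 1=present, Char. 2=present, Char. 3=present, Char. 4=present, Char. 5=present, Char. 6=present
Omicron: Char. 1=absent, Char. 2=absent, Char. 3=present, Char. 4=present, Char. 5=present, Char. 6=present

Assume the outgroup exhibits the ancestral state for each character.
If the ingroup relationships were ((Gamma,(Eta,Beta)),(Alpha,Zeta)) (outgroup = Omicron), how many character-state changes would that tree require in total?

Map each character onto ((Gamma,(Eta,Beta)),(Alpha,Zeta)) (rooted by Omicron) and count the minimum state changes it requires (Fitch parsimony):
Char. 1: 1; Char. 2: 1; Char. 3: 1; Char. 4: 2; Char. 5: 1; Char. 6: 2.
Total tree length = 8.

8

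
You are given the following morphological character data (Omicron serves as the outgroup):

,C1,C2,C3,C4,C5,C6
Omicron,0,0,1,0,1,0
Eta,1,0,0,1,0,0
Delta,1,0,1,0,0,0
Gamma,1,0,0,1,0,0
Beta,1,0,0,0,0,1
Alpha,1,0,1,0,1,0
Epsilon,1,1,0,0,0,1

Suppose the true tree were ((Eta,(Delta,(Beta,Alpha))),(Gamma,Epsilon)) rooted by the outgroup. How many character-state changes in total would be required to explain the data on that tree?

11

Map each character onto ((Eta,(Delta,(Beta,Alpha))),(Gamma,Epsilon)) (rooted by Omicron) and count the minimum state changes it requires (Fitch parsimony):
C1: 1; C2: 1; C3: 3; C4: 2; C5: 2; C6: 2.
Total tree length = 11.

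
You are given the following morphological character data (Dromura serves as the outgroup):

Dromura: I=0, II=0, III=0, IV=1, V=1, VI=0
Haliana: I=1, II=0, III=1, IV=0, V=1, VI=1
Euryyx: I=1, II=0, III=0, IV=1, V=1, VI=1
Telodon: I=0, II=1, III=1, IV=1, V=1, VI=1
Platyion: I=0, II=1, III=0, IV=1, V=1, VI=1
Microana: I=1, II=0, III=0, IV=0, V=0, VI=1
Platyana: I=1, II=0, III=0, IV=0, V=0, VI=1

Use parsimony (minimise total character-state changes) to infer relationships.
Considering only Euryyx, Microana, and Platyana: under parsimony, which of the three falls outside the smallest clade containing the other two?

Character polarity is set by the outgroup: the derived state is whichever differs from the outgroup's state, so for IV, V the derived state is '0', and for the remaining characters it is '1'.
Only Euryyx, Haliana, Microana, and Platyana show the derived state '1' for I, supporting them as a clade.
II: derived state '1' in Platyion and Telodon only — synapomorphy for {Platyion, Telodon}.
III (state '1') occurs in Haliana and Telodon but conflicts with the nesting implied by the other characters — most parsimoniously interpreted as homoplasy.
Only Haliana, Microana, and Platyana show the derived state '0' for IV, supporting them as a clade.
V (derived state '0') is shared by Microana and Platyana — a synapomorphy uniting that clade.
All ingroup taxa share the derived state '1' for VI; it defines the ingroup but does not resolve relationships within it.
Most parsimonious ingroup topology: (((Haliana,(Microana,Platyana)),Euryyx),(Telodon,Platyion)).
Microana and Platyana share a more recent common ancestor with each other than either does with Euryyx, so Euryyx is the least closely related of the three.

Euryyx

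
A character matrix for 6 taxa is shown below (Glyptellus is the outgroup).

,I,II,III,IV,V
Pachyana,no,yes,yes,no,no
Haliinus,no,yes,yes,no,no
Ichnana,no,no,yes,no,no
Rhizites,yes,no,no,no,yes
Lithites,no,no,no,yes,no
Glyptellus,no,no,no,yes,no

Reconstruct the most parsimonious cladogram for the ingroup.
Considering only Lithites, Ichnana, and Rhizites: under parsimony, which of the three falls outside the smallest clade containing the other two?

Character polarity is set by the outgroup: the derived state is whichever differs from the outgroup's state, so for IV the derived state is 'no', and for the remaining characters it is 'yes'.
I: derived state 'yes' in Rhizites only — an autapomorphy, so it tells us nothing about relationships among taxa.
II: derived state 'yes' in Haliinus and Pachyana only — synapomorphy for {Haliinus, Pachyana}.
III: derived state 'yes' in Haliinus, Ichnana, and Pachyana only — synapomorphy for {Haliinus, Ichnana, Pachyana}.
IV: derived state 'no' in Haliinus, Ichnana, Pachyana, and Rhizites only — synapomorphy for {Haliinus, Ichnana, Pachyana, Rhizites}.
V (derived state 'yes') is unique to Rhizites (autapomorphy; uninformative for grouping).
Most parsimonious ingroup topology: ((Rhizites,((Haliinus,Pachyana),Ichnana)),Lithites).
Ichnana and Rhizites share a more recent common ancestor with each other than either does with Lithites, so Lithites is the least closely related of the three.

Lithites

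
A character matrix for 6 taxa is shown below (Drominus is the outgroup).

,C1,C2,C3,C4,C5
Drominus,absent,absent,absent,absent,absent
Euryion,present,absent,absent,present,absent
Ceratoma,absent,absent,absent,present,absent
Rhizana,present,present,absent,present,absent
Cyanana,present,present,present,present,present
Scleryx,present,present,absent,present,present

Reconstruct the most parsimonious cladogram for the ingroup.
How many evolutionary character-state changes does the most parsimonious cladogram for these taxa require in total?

5

The outgroup has state 'absent' for every character, so 'present' is the derived state throughout.
C1: derived state 'present' in Cyanana, Euryion, Rhizana, and Scleryx only — synapomorphy for {Cyanana, Euryion, Rhizana, Scleryx}.
C2 (derived state 'present') is shared by Cyanana, Rhizana, and Scleryx — a synapomorphy uniting that clade.
C3: derived state 'present' in Cyanana only — an autapomorphy, so it tells us nothing about relationships among taxa.
C4 (derived state 'present') is shared by all ingroup taxa — unites the whole ingroup.
C5 (derived state 'present') is shared by Cyanana and Scleryx — a synapomorphy uniting that clade.
Most parsimonious ingroup topology: ((Euryion,(Rhizana,(Cyanana,Scleryx))),Ceratoma).
Changes per character on this tree: C1: 1; C2: 1; C3: 1; C4: 1; C5: 1.
Total = 5.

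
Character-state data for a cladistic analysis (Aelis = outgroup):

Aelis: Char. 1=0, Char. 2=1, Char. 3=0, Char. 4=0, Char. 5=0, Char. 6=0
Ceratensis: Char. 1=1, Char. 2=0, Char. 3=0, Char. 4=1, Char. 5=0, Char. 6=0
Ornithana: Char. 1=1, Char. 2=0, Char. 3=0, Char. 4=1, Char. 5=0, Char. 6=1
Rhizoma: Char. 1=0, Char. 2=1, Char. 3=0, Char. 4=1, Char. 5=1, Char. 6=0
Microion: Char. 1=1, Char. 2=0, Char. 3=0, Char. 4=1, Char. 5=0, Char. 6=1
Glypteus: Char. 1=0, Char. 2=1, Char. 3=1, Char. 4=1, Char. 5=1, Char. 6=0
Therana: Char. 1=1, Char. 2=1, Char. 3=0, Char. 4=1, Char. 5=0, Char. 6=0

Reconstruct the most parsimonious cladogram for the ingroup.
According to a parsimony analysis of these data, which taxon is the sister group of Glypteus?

Rhizoma

Character polarity is set by the outgroup: the derived state is whichever differs from the outgroup's state, so for Char. 2 the derived state is '0', and for the remaining characters it is '1'.
Only Ceratensis, Microion, Ornithana, and Therana show the derived state '1' for Char. 1, supporting them as a clade.
Char. 2 (derived state '0') is shared by Ceratensis, Microion, and Ornithana — a synapomorphy uniting that clade.
Char. 3: derived state '1' in Glypteus only — an autapomorphy, so it tells us nothing about relationships among taxa.
All ingroup taxa share the derived state '1' for Char. 4; it defines the ingroup but does not resolve relationships within it.
Char. 5 (derived state '1') is shared by Glypteus and Rhizoma — a synapomorphy uniting that clade.
Char. 6 (derived state '1') is shared by Microion and Ornithana — a synapomorphy uniting that clade.
Most parsimonious ingroup topology: (((Ceratensis,(Ornithana,Microion)),Therana),(Rhizoma,Glypteus)).
Glypteus and Rhizoma form a cherry on this tree, so they are sister taxa.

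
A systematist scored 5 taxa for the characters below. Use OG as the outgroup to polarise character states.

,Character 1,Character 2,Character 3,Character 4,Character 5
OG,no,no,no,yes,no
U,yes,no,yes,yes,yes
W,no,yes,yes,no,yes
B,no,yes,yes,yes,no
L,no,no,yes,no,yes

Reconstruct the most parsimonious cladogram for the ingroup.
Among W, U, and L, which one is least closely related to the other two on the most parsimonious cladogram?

U

Character polarity is set by the outgroup: the derived state is whichever differs from the outgroup's state, so for Character 4 the derived state is 'no', and for the remaining characters it is 'yes'.
Character 1: derived state 'yes' in U only — an autapomorphy, so it tells us nothing about relationships among taxa.
Character 2 (state 'yes') occurs in B and W but conflicts with the nesting implied by the other characters — most parsimoniously interpreted as homoplasy.
All ingroup taxa share the derived state 'yes' for Character 3; it defines the ingroup but does not resolve relationships within it.
Only L and W show the derived state 'no' for Character 4, supporting them as a clade.
Character 5: derived state 'yes' in L, U, and W only — synapomorphy for {L, U, W}.
Most parsimonious ingroup topology: ((U,(W,L)),B).
L and W share a more recent common ancestor with each other than either does with U, so U is the least closely related of the three.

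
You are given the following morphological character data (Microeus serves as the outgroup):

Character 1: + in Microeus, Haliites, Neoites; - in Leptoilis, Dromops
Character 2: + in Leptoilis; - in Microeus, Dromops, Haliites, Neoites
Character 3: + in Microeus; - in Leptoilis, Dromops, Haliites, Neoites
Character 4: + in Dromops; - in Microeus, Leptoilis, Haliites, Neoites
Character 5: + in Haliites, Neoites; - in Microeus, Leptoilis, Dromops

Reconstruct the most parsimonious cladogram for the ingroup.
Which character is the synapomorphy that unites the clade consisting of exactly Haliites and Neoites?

Character polarity is set by the outgroup: the derived state is whichever differs from the outgroup's state, so for Character 1, Character 3 the derived state is '-', and for the remaining characters it is '+'.
Character 1: derived state '-' in Dromops and Leptoilis only — synapomorphy for {Dromops, Leptoilis}.
Character 2 (derived state '+') is unique to Leptoilis (autapomorphy; uninformative for grouping).
Character 3 (derived state '-') is shared by all ingroup taxa — unites the whole ingroup.
Character 4 (derived state '+') is unique to Dromops (autapomorphy; uninformative for grouping).
Character 5 (derived state '+') is shared by Haliites and Neoites — a synapomorphy uniting that clade.
Most parsimonious ingroup topology: ((Dromops,Leptoilis),(Haliites,Neoites)).
The clade {Haliites, Neoites} is supported by Character 5: its derived state '+' occurs in exactly those taxa and in no other taxon (including the outgroup).

Character 5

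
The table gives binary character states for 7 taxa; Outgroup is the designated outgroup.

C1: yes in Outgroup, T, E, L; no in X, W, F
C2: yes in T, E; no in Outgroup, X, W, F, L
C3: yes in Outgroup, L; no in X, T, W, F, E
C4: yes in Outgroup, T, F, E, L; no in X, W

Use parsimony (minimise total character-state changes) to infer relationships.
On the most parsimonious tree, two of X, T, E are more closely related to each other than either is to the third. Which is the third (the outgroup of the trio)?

Character polarity is set by the outgroup: the derived state is whichever differs from the outgroup's state, so for C1, C3, C4 the derived state is 'no', and for the remaining characters it is 'yes'.
C1 (derived state 'no') is shared by F, W, and X — a synapomorphy uniting that clade.
C2: derived state 'yes' in E and T only — synapomorphy for {E, T}.
Only E, F, T, W, and X show the derived state 'no' for C3, supporting them as a clade.
Only W and X show the derived state 'no' for C4, supporting them as a clade.
Most parsimonious ingroup topology: ((((X,W),F),(T,E)),L).
T and E share a more recent common ancestor with each other than either does with X, so X is the least closely related of the three.

X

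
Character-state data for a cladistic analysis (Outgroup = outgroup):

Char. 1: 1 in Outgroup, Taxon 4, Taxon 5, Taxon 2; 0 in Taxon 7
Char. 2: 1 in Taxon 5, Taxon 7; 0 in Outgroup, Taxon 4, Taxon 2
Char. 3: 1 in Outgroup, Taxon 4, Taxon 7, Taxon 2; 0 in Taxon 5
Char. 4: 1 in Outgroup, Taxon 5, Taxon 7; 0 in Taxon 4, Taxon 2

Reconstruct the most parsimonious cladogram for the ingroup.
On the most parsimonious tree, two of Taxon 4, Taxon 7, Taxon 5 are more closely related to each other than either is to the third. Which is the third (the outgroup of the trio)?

Taxon 4

Character polarity is set by the outgroup: the derived state is whichever differs from the outgroup's state, so for Char. 1, Char. 3, Char. 4 the derived state is '0', and for the remaining characters it is '1'.
Char. 1: derived state '0' in Taxon 7 only — an autapomorphy, so it tells us nothing about relationships among taxa.
Char. 2 (derived state '1') is shared by Taxon 5 and Taxon 7 — a synapomorphy uniting that clade.
Char. 3 (derived state '0') is unique to Taxon 5 (autapomorphy; uninformative for grouping).
Char. 4 (derived state '0') is shared by Taxon 2 and Taxon 4 — a synapomorphy uniting that clade.
Most parsimonious ingroup topology: ((Taxon 4,Taxon 2),(Taxon 5,Taxon 7)).
Taxon 5 and Taxon 7 share a more recent common ancestor with each other than either does with Taxon 4, so Taxon 4 is the least closely related of the three.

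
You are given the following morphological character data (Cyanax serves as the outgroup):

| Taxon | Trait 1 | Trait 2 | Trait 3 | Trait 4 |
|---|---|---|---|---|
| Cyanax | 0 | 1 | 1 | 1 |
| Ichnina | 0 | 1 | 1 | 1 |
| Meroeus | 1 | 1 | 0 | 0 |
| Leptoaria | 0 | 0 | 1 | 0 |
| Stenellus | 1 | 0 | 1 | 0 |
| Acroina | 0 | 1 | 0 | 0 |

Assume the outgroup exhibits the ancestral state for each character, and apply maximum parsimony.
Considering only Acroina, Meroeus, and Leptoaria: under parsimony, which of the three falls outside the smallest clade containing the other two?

Leptoaria

Character polarity is set by the outgroup: the derived state is whichever differs from the outgroup's state, so for Trait 2, Trait 3, Trait 4 the derived state is '0', and for the remaining characters it is '1'.
Trait 1 groups Meroeus and Stenellus, which is incompatible with the clades supported by the remaining characters; treating it as convergent (homoplasy) costs fewer steps than any alternative tree.
Only Leptoaria and Stenellus show the derived state '0' for Trait 2, supporting them as a clade.
Only Acroina and Meroeus show the derived state '0' for Trait 3, supporting them as a clade.
Trait 4 (derived state '0') is shared by Acroina, Leptoaria, Meroeus, and Stenellus — a synapomorphy uniting that clade.
Most parsimonious ingroup topology: (Ichnina,((Meroeus,Acroina),(Leptoaria,Stenellus))).
Meroeus and Acroina share a more recent common ancestor with each other than either does with Leptoaria, so Leptoaria is the least closely related of the three.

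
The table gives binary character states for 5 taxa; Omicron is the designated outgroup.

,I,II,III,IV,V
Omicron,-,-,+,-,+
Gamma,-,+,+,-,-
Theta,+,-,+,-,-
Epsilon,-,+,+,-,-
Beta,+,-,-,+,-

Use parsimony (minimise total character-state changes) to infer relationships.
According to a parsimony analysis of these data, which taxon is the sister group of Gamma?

Epsilon

Character polarity is set by the outgroup: the derived state is whichever differs from the outgroup's state, so for III, V the derived state is '-', and for the remaining characters it is '+'.
Only Beta and Theta show the derived state '+' for I, supporting them as a clade.
Only Epsilon and Gamma show the derived state '+' for II, supporting them as a clade.
III (derived state '-') is unique to Beta (autapomorphy; uninformative for grouping).
IV: derived state '+' in Beta only — an autapomorphy, so it tells us nothing about relationships among taxa.
All ingroup taxa share the derived state '-' for V; it defines the ingroup but does not resolve relationships within it.
Most parsimonious ingroup topology: ((Gamma,Epsilon),(Theta,Beta)).
Gamma and Epsilon form a cherry on this tree, so they are sister taxa.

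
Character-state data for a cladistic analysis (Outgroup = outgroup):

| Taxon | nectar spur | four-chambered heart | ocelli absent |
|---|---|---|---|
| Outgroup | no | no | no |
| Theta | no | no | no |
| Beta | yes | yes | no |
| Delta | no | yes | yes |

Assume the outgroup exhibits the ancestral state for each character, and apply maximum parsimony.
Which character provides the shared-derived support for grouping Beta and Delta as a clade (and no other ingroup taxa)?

The outgroup has state 'no' for every character, so 'yes' is the derived state throughout.
nectar spur (derived state 'yes') is unique to Beta (autapomorphy; uninformative for grouping).
Only Beta and Delta show the derived state 'yes' for four-chambered heart, supporting them as a clade.
ocelli absent (derived state 'yes') is unique to Delta (autapomorphy; uninformative for grouping).
Most parsimonious ingroup topology: (Theta,(Beta,Delta)).
The clade {Beta, Delta} is supported by four-chambered heart: its derived state 'yes' occurs in exactly those taxa and in no other taxon (including the outgroup).

four-chambered heart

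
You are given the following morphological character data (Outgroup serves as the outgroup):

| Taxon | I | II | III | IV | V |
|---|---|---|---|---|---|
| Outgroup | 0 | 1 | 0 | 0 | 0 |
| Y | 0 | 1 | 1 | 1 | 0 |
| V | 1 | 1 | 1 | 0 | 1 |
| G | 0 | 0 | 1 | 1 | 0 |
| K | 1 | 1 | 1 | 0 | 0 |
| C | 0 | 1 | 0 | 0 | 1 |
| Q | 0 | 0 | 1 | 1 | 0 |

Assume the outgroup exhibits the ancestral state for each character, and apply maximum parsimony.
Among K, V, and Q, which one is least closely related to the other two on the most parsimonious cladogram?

Character polarity is set by the outgroup: the derived state is whichever differs from the outgroup's state, so for II the derived state is '0', and for the remaining characters it is '1'.
I (derived state '1') is shared by K and V — a synapomorphy uniting that clade.
II (derived state '0') is shared by G and Q — a synapomorphy uniting that clade.
III: derived state '1' in G, K, Q, V, and Y only — synapomorphy for {G, K, Q, V, Y}.
IV: derived state '1' in G, Q, and Y only — synapomorphy for {G, Q, Y}.
V groups C and V, which is incompatible with the clades supported by the remaining characters; treating it as convergent (homoplasy) costs fewer steps than any alternative tree.
Most parsimonious ingroup topology: (((Y,(G,Q)),(V,K)),C).
K and V share a more recent common ancestor with each other than either does with Q, so Q is the least closely related of the three.

Q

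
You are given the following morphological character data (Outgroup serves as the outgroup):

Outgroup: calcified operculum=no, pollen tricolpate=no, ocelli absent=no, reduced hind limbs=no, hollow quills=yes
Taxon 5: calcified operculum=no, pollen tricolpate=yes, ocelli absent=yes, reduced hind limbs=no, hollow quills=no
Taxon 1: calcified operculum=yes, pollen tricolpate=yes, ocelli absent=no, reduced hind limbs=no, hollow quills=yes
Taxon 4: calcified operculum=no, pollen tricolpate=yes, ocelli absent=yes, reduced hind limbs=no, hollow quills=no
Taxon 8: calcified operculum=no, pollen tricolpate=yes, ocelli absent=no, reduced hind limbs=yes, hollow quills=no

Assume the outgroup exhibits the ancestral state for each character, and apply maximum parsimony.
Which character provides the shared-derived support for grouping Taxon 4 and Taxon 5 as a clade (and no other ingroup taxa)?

ocelli absent

Character polarity is set by the outgroup: the derived state is whichever differs from the outgroup's state, so for hollow quills the derived state is 'no', and for the remaining characters it is 'yes'.
calcified operculum: derived state 'yes' in Taxon 1 only — an autapomorphy, so it tells us nothing about relationships among taxa.
All ingroup taxa share the derived state 'yes' for pollen tricolpate; it defines the ingroup but does not resolve relationships within it.
ocelli absent: derived state 'yes' in Taxon 4 and Taxon 5 only — synapomorphy for {Taxon 4, Taxon 5}.
reduced hind limbs (derived state 'yes') is unique to Taxon 8 (autapomorphy; uninformative for grouping).
hollow quills: derived state 'no' in Taxon 4, Taxon 5, and Taxon 8 only — synapomorphy for {Taxon 4, Taxon 5, Taxon 8}.
Most parsimonious ingroup topology: (((Taxon 5,Taxon 4),Taxon 8),Taxon 1).
The clade {Taxon 4, Taxon 5} is supported by ocelli absent: its derived state 'yes' occurs in exactly those taxa and in no other taxon (including the outgroup).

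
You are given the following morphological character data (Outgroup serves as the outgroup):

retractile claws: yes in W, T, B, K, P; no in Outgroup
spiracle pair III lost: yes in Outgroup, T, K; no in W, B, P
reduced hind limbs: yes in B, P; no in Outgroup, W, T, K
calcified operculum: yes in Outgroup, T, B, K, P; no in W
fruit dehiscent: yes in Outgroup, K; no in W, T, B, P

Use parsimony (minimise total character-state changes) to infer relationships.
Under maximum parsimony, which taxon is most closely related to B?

Character polarity is set by the outgroup: the derived state is whichever differs from the outgroup's state, so for spiracle pair III lost, calcified operculum, fruit dehiscent the derived state is 'no', and for the remaining characters it is 'yes'.
All ingroup taxa share the derived state 'yes' for retractile claws; it defines the ingroup but does not resolve relationships within it.
spiracle pair III lost (derived state 'no') is shared by B, P, and W — a synapomorphy uniting that clade.
reduced hind limbs: derived state 'yes' in B and P only — synapomorphy for {B, P}.
calcified operculum: derived state 'no' in W only — an autapomorphy, so it tells us nothing about relationships among taxa.
fruit dehiscent (derived state 'no') is shared by B, P, T, and W — a synapomorphy uniting that clade.
Most parsimonious ingroup topology: (((W,(B,P)),T),K).
B and P form a cherry on this tree, so they are sister taxa.

P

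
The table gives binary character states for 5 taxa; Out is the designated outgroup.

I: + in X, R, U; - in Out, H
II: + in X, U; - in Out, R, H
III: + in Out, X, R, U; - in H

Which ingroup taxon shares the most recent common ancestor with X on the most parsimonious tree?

U

Character polarity is set by the outgroup: the derived state is whichever differs from the outgroup's state, so for III the derived state is '-', and for the remaining characters it is '+'.
I: derived state '+' in R, U, and X only — synapomorphy for {R, U, X}.
II (derived state '+') is shared by U and X — a synapomorphy uniting that clade.
III (derived state '-') is unique to H (autapomorphy; uninformative for grouping).
Most parsimonious ingroup topology: (((X,U),R),H).
X and U form a cherry on this tree, so they are sister taxa.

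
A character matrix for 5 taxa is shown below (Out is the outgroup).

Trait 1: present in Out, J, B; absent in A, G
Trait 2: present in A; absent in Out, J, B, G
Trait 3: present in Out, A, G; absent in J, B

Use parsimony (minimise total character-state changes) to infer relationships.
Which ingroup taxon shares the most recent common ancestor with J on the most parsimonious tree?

B

Character polarity is set by the outgroup: the derived state is whichever differs from the outgroup's state, so for Trait 1, Trait 3 the derived state is 'absent', and for the remaining characters it is 'present'.
Only A and G show the derived state 'absent' for Trait 1, supporting them as a clade.
Trait 2: derived state 'present' in A only — an autapomorphy, so it tells us nothing about relationships among taxa.
Only B and J show the derived state 'absent' for Trait 3, supporting them as a clade.
Most parsimonious ingroup topology: ((J,B),(A,G)).
J and B form a cherry on this tree, so they are sister taxa.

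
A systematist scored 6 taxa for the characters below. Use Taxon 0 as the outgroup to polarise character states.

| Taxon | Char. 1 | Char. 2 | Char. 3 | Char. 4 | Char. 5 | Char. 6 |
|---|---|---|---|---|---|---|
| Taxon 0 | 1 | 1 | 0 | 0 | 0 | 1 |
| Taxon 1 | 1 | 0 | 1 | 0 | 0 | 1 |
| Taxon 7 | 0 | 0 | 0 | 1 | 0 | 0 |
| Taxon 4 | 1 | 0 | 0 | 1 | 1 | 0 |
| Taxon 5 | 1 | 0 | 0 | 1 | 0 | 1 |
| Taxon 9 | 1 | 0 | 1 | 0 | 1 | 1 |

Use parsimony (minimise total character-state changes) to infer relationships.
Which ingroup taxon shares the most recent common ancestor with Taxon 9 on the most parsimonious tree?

Character polarity is set by the outgroup: the derived state is whichever differs from the outgroup's state, so for Char. 1, Char. 2, Char. 6 the derived state is '0', and for the remaining characters it is '1'.
Char. 1 (derived state '0') is unique to Taxon 7 (autapomorphy; uninformative for grouping).
Char. 2 (derived state '0') is shared by all ingroup taxa — unites the whole ingroup.
Only Taxon 1 and Taxon 9 show the derived state '1' for Char. 3, supporting them as a clade.
Only Taxon 4, Taxon 5, and Taxon 7 show the derived state '1' for Char. 4, supporting them as a clade.
Char. 5 groups Taxon 4 and Taxon 9, which is incompatible with the clades supported by the remaining characters; treating it as convergent (homoplasy) costs fewer steps than any alternative tree.
Char. 6: derived state '0' in Taxon 4 and Taxon 7 only — synapomorphy for {Taxon 4, Taxon 7}.
Most parsimonious ingroup topology: ((Taxon 1,Taxon 9),((Taxon 7,Taxon 4),Taxon 5)).
Taxon 9 and Taxon 1 form a cherry on this tree, so they are sister taxa.

Taxon 1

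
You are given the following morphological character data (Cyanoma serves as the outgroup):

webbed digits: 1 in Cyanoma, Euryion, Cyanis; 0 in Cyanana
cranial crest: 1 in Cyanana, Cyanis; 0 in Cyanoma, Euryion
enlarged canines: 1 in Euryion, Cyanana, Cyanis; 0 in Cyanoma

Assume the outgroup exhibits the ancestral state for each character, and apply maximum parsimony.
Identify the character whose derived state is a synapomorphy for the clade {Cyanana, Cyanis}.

Character polarity is set by the outgroup: the derived state is whichever differs from the outgroup's state, so for webbed digits the derived state is '0', and for the remaining characters it is '1'.
webbed digits: derived state '0' in Cyanana only — an autapomorphy, so it tells us nothing about relationships among taxa.
cranial crest (derived state '1') is shared by Cyanana and Cyanis — a synapomorphy uniting that clade.
enlarged canines (derived state '1') is shared by all ingroup taxa — unites the whole ingroup.
Most parsimonious ingroup topology: (Euryion,(Cyanana,Cyanis)).
The clade {Cyanana, Cyanis} is supported by cranial crest: its derived state '1' occurs in exactly those taxa and in no other taxon (including the outgroup).

cranial crest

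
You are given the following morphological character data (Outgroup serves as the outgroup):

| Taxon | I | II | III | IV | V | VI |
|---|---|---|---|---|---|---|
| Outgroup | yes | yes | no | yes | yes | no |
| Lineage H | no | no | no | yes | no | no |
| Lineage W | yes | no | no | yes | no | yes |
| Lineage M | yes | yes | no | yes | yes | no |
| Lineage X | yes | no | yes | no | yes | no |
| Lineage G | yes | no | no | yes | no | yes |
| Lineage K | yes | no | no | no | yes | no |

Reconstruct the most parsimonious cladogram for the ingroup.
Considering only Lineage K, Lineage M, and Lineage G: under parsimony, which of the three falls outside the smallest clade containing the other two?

Lineage M

Character polarity is set by the outgroup: the derived state is whichever differs from the outgroup's state, so for I, II, IV, V the derived state is 'no', and for the remaining characters it is 'yes'.
I: derived state 'no' in Lineage H only — an autapomorphy, so it tells us nothing about relationships among taxa.
II (derived state 'no') is shared by Lineage G, Lineage H, Lineage K, Lineage W, and Lineage X — a synapomorphy uniting that clade.
III (derived state 'yes') is unique to Lineage X (autapomorphy; uninformative for grouping).
IV (derived state 'no') is shared by Lineage K and Lineage X — a synapomorphy uniting that clade.
V: derived state 'no' in Lineage G, Lineage H, and Lineage W only — synapomorphy for {Lineage G, Lineage H, Lineage W}.
VI (derived state 'yes') is shared by Lineage G and Lineage W — a synapomorphy uniting that clade.
Most parsimonious ingroup topology: (((Lineage H,(Lineage W,Lineage G)),(Lineage X,Lineage K)),Lineage M).
Lineage G and Lineage K share a more recent common ancestor with each other than either does with Lineage M, so Lineage M is the least closely related of the three.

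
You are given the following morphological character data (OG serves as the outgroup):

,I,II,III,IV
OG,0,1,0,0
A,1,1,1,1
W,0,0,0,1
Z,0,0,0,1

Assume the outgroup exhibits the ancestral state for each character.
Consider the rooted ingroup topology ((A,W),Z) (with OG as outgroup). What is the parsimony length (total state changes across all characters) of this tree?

Map each character onto ((A,W),Z) (rooted by OG) and count the minimum state changes it requires (Fitch parsimony):
I: 1; II: 2; III: 1; IV: 1.
Total tree length = 5.

5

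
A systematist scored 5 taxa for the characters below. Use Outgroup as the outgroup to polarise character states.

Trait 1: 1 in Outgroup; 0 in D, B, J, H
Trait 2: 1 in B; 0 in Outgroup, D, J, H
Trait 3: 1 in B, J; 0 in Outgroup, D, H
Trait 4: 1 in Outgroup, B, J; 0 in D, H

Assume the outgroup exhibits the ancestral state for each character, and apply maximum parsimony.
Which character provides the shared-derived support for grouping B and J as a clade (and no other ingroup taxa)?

Character polarity is set by the outgroup: the derived state is whichever differs from the outgroup's state, so for Trait 1, Trait 4 the derived state is '0', and for the remaining characters it is '1'.
All ingroup taxa share the derived state '0' for Trait 1; it defines the ingroup but does not resolve relationships within it.
Trait 2: derived state '1' in B only — an autapomorphy, so it tells us nothing about relationships among taxa.
Only B and J show the derived state '1' for Trait 3, supporting them as a clade.
Trait 4 (derived state '0') is shared by D and H — a synapomorphy uniting that clade.
Most parsimonious ingroup topology: ((D,H),(B,J)).
The clade {B, J} is supported by Trait 3: its derived state '1' occurs in exactly those taxa and in no other taxon (including the outgroup).

Trait 3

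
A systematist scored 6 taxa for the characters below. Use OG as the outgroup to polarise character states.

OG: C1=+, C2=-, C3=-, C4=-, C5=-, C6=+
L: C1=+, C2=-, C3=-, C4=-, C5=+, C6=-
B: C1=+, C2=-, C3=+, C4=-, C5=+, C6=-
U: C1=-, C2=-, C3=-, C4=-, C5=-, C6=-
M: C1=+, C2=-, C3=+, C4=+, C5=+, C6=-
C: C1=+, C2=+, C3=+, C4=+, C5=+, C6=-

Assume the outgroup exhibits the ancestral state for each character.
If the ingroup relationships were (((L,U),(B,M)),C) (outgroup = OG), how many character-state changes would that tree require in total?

9

Map each character onto (((L,U),(B,M)),C) (rooted by OG) and count the minimum state changes it requires (Fitch parsimony):
C1: 1; C2: 1; C3: 2; C4: 2; C5: 2; C6: 1.
Total tree length = 9.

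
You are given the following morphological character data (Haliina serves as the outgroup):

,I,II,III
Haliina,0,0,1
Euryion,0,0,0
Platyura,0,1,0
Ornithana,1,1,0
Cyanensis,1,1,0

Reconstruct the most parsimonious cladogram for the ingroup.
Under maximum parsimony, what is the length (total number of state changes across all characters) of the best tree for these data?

Character polarity is set by the outgroup: the derived state is whichever differs from the outgroup's state, so for III the derived state is '0', and for the remaining characters it is '1'.
I (derived state '1') is shared by Cyanensis and Ornithana — a synapomorphy uniting that clade.
II (derived state '1') is shared by Cyanensis, Ornithana, and Platyura — a synapomorphy uniting that clade.
All ingroup taxa share the derived state '0' for III; it defines the ingroup but does not resolve relationships within it.
Most parsimonious ingroup topology: (Euryion,(Platyura,(Ornithana,Cyanensis))).
Changes per character on this tree: I: 1; II: 1; III: 1.
Total = 3.

3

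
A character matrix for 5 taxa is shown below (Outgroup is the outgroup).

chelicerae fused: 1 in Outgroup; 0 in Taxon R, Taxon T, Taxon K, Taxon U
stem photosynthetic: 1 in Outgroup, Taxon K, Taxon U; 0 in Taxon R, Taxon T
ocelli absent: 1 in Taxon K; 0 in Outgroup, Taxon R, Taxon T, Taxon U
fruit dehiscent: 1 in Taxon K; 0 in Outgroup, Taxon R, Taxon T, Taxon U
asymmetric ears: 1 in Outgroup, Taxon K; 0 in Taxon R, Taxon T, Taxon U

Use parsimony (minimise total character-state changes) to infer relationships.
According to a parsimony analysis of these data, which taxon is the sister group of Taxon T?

Taxon R

Character polarity is set by the outgroup: the derived state is whichever differs from the outgroup's state, so for chelicerae fused, stem photosynthetic, asymmetric ears the derived state is '0', and for the remaining characters it is '1'.
All ingroup taxa share the derived state '0' for chelicerae fused; it defines the ingroup but does not resolve relationships within it.
Only Taxon R and Taxon T show the derived state '0' for stem photosynthetic, supporting them as a clade.
ocelli absent (derived state '1') is unique to Taxon K (autapomorphy; uninformative for grouping).
fruit dehiscent: derived state '1' in Taxon K only — an autapomorphy, so it tells us nothing about relationships among taxa.
Only Taxon R, Taxon T, and Taxon U show the derived state '0' for asymmetric ears, supporting them as a clade.
Most parsimonious ingroup topology: (((Taxon R,Taxon T),Taxon U),Taxon K).
Taxon T and Taxon R form a cherry on this tree, so they are sister taxa.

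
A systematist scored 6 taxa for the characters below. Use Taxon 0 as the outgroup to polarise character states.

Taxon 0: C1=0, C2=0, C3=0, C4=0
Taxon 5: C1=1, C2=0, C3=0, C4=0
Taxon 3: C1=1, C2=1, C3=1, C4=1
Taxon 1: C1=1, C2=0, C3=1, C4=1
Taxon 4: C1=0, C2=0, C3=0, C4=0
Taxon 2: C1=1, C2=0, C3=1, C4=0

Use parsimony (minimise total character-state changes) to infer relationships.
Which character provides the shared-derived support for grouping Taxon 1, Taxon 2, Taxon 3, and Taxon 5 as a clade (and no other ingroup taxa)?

C1

The outgroup has state '0' for every character, so '1' is the derived state throughout.
C1 (derived state '1') is shared by Taxon 1, Taxon 2, Taxon 3, and Taxon 5 — a synapomorphy uniting that clade.
C2: derived state '1' in Taxon 3 only — an autapomorphy, so it tells us nothing about relationships among taxa.
C3: derived state '1' in Taxon 1, Taxon 2, and Taxon 3 only — synapomorphy for {Taxon 1, Taxon 2, Taxon 3}.
Only Taxon 1 and Taxon 3 show the derived state '1' for C4, supporting them as a clade.
Most parsimonious ingroup topology: ((Taxon 5,((Taxon 3,Taxon 1),Taxon 2)),Taxon 4).
The clade {Taxon 1, Taxon 2, Taxon 3, Taxon 5} is supported by C1: its derived state '1' occurs in exactly those taxa and in no other taxon (including the outgroup).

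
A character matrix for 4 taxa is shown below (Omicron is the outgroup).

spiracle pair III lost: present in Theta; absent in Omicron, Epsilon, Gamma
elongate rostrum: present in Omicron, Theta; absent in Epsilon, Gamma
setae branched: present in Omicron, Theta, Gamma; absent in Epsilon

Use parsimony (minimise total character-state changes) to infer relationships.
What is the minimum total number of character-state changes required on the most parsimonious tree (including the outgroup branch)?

Character polarity is set by the outgroup: the derived state is whichever differs from the outgroup's state, so for elongate rostrum, setae branched the derived state is 'absent', and for the remaining characters it is 'present'.
spiracle pair III lost: derived state 'present' in Theta only — an autapomorphy, so it tells us nothing about relationships among taxa.
elongate rostrum: derived state 'absent' in Epsilon and Gamma only — synapomorphy for {Epsilon, Gamma}.
setae branched (derived state 'absent') is unique to Epsilon (autapomorphy; uninformative for grouping).
Most parsimonious ingroup topology: (Theta,(Epsilon,Gamma)).
Changes per character on this tree: spiracle pair III lost: 1; elongate rostrum: 1; setae branched: 1.
Total = 3.

3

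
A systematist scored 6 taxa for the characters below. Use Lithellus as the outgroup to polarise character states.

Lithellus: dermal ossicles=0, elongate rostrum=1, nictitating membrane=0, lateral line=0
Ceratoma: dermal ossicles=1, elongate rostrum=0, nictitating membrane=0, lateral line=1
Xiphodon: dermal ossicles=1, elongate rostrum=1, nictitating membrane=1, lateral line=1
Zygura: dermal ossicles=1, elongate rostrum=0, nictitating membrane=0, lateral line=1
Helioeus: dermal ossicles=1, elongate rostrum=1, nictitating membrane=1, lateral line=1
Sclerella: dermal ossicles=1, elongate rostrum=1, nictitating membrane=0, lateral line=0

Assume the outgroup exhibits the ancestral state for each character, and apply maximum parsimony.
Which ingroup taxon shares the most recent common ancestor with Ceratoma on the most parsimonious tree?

Zygura

Character polarity is set by the outgroup: the derived state is whichever differs from the outgroup's state, so for elongate rostrum the derived state is '0', and for the remaining characters it is '1'.
dermal ossicles (derived state '1') is shared by all ingroup taxa — unites the whole ingroup.
Only Ceratoma and Zygura show the derived state '0' for elongate rostrum, supporting them as a clade.
nictitating membrane: derived state '1' in Helioeus and Xiphodon only — synapomorphy for {Helioeus, Xiphodon}.
lateral line (derived state '1') is shared by Ceratoma, Helioeus, Xiphodon, and Zygura — a synapomorphy uniting that clade.
Most parsimonious ingroup topology: (((Ceratoma,Zygura),(Xiphodon,Helioeus)),Sclerella).
Ceratoma and Zygura form a cherry on this tree, so they are sister taxa.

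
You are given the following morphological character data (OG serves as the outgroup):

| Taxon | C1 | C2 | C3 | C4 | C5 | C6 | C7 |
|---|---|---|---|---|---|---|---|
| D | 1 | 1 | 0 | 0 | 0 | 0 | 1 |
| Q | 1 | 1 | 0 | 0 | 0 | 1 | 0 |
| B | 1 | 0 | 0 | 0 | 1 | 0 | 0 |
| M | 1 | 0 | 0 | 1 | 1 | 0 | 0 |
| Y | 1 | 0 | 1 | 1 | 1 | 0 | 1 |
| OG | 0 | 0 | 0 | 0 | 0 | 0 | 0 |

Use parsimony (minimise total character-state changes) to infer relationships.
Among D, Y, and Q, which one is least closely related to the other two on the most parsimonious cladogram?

Y

The outgroup has state '0' for every character, so '1' is the derived state throughout.
All ingroup taxa share the derived state '1' for C1; it defines the ingroup but does not resolve relationships within it.
C2: derived state '1' in D and Q only — synapomorphy for {D, Q}.
C3: derived state '1' in Y only — an autapomorphy, so it tells us nothing about relationships among taxa.
C4 (derived state '1') is shared by M and Y — a synapomorphy uniting that clade.
C5: derived state '1' in B, M, and Y only — synapomorphy for {B, M, Y}.
C6: derived state '1' in Q only — an autapomorphy, so it tells us nothing about relationships among taxa.
C7 (state '1') occurs in D and Y but conflicts with the nesting implied by the other characters — most parsimoniously interpreted as homoplasy.
Most parsimonious ingroup topology: ((D,Q),((M,Y),B)).
Q and D share a more recent common ancestor with each other than either does with Y, so Y is the least closely related of the three.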